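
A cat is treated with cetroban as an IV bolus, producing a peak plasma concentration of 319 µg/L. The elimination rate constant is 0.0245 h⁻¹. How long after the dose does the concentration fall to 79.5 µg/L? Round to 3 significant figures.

C(t) = C₀ e^(−kt)  ⇒  t = ln(C₀/C) / k
t = ln(319/79.5) / 0.02450 = 1.389 / 0.02450 ≈ 56.7 hours

56.7 hours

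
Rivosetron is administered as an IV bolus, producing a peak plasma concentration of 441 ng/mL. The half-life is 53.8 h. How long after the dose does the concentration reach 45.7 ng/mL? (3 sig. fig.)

k = ln 2 / 53.8 = 0.01288 h⁻¹
C(t) = C₀ e^(−kt)  ⇒  t = ln(C₀/C) / k
t = ln(441/45.7) / 0.01288 = 2.267 / 0.01288 ≈ 176 hours

176 hours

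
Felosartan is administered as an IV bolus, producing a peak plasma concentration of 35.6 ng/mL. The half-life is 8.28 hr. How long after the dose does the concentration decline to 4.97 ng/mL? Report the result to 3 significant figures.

23.5 hours

k = ln 2 / 8.28 = 0.08371 hr⁻¹
C(t) = C₀ e^(−kt)  ⇒  t = ln(C₀/C) / k
t = ln(35.6/4.97) / 0.08371 = 1.969 / 0.08371 ≈ 23.5 hours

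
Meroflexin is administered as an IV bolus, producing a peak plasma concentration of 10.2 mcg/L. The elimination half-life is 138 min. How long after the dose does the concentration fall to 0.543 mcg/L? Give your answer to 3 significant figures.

584 minutes

k = ln 2 / 138 = 0.005023 min⁻¹
C(t) = C₀ e^(−kt)  ⇒  t = ln(C₀/C) / k
t = ln(10.2/0.543) / 0.005023 = 2.933 / 0.005023 ≈ 584 minutes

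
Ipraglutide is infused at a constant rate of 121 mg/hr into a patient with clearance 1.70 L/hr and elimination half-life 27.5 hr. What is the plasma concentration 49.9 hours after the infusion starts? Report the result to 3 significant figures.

50.9 µg/mL

Css = rate / CL = 121 / 1.70 = 71.18 µg/mL
k = ln 2 / 27.5 = 0.02521 hr⁻¹
C(t) = Css (1 − e^(−kt)) = 71.18 × (1 − e^(−1.258)) = 71.18 × 0.7157 ≈ 50.9 µg/mL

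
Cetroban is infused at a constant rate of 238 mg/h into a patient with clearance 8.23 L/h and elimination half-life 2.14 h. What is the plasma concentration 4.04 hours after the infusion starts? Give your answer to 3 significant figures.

Css = rate / CL = 238 / 8.23 = 28.92 µg/mL
k = ln 2 / 2.14 = 0.3239 h⁻¹
C(t) = Css (1 − e^(−kt)) = 28.92 × (1 − e^(−1.309)) = 28.92 × 0.7298 ≈ 21.1 µg/mL

21.1 µg/mL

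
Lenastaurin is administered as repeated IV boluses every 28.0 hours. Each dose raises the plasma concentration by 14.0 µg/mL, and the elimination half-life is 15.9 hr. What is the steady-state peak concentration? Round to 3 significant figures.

k = ln 2 / 15.9 = 0.04359 hr⁻¹
Fraction remaining after one interval: e^(−kτ) = e^(−0.04359 × 28.0) = 0.2950
R = 1 / (1 − 0.2950) = 1.419
Css,max = 14.0 × 1.419 ≈ 19.9 µg/mL

19.9 µg/mL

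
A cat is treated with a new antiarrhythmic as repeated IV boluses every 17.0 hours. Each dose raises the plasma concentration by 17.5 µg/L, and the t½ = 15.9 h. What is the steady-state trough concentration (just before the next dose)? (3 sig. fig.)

k = ln 2 / 15.9 = 0.04359 h⁻¹
Fraction remaining after one interval: e^(−kτ) = e^(−0.04359 × 17.0) = 0.4766
R = 1 / (1 − 0.4766) = 1.911
Css,max = 17.5 × 1.911 = 33.43 µg/L
Css,min = Css,max × e^(−kτ) = 33.43 × 0.4766 ≈ 15.9 µg/L

15.9 µg/L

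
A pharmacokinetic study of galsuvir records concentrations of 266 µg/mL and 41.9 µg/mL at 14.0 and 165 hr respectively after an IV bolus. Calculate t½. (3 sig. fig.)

56.6 hours

k = ln(C₁/C₂) / (t₂ − t₁) = ln(266/41.9) / (165 − 14.0)
  = 1.848 / 151.0 = 0.01224 hr⁻¹
t½ = ln 2 / k = ln 2 / 0.01224 ≈ 56.6 hours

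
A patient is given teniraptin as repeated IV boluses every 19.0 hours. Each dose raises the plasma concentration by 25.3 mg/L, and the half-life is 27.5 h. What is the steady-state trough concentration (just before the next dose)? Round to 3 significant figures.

41.2 mg/L

k = ln 2 / 27.5 = 0.02521 h⁻¹
Fraction remaining after one interval: e^(−kτ) = e^(−0.02521 × 19.0) = 0.6195
R = 1 / (1 − 0.6195) = 2.628
Css,max = 25.3 × 2.628 = 66.49 mg/L
Css,min = Css,max × e^(−kτ) = 66.49 × 0.6195 ≈ 41.2 mg/L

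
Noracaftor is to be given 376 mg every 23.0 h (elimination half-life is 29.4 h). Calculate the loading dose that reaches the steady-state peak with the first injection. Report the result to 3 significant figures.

898 mg

k = ln 2 / 29.4 = 0.02358 h⁻¹
Accumulation ratio R = 1 / (1 − e^(−kτ)) = 1 / (1 − e^(−0.02358×23.0)) = 1 / (1 − 0.5814) = 2.389
Loading dose = maintenance dose × R = 376 × 2.389 ≈ 898 mg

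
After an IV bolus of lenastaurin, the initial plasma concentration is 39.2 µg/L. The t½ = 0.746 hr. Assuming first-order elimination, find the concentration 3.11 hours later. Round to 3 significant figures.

k = ln 2 / 0.746 = 0.9292 hr⁻¹
C(t) = C₀ e^(−kt) = 39.2 × e^(−0.9292 × 3.11) = 39.2 × e^(−2.890) = 39.2 × 0.05560 ≈ 2.18 µg/L

2.18 µg/L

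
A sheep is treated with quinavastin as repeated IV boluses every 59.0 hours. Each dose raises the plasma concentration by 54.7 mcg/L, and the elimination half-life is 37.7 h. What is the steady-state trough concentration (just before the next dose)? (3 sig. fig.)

k = ln 2 / 37.7 = 0.01839 h⁻¹
Fraction remaining after one interval: e^(−kτ) = e^(−0.01839 × 59.0) = 0.3380
R = 1 / (1 − 0.3380) = 1.511
Css,max = 54.7 × 1.511 = 82.63 mcg/L
Css,min = Css,max × e^(−kτ) = 82.63 × 0.3380 ≈ 27.9 mcg/L

27.9 mcg/L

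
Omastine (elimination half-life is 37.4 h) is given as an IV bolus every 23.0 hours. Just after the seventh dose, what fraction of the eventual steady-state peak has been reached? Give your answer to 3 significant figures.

0.949

k = ln 2 / 37.4 = 0.01853 h⁻¹
f_n = 1 − e^(−nkτ) = 1 − e^(−7 × 0.01853 × 23.0) = 1 − e^(−2.984) = 1 − 0.05060 ≈ 0.949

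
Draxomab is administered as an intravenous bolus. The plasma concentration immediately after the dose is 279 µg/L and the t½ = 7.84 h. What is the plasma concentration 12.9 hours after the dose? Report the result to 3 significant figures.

k = ln 2 / 7.84 = 0.08841 h⁻¹
12.9 h is 1.645 half-lives, so C = 279 × (1/2)^1.645 = 279 × 0.3197 ≈ 89.2 µg/L

89.2 µg/L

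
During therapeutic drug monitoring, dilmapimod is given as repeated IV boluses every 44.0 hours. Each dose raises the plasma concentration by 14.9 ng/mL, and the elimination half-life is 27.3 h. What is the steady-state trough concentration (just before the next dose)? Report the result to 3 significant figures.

7.25 ng/mL

k = ln 2 / 27.3 = 0.02539 h⁻¹
Fraction remaining after one interval: e^(−kτ) = e^(−0.02539 × 44.0) = 0.3272
R = 1 / (1 − 0.3272) = 1.486
Css,max = 14.9 × 1.486 = 22.15 ng/mL
Css,min = Css,max × e^(−kτ) = 22.15 × 0.3272 ≈ 7.25 ng/mL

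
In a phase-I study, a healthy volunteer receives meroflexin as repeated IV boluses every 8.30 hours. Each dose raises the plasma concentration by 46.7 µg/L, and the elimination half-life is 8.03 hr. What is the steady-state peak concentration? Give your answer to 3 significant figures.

91.3 µg/L

k = ln 2 / 8.03 = 0.08632 hr⁻¹
Fraction remaining after one interval: e^(−kτ) = e^(−0.08632 × 8.30) = 0.4885
R = 1 / (1 − 0.4885) = 1.955
Css,max = 46.7 × 1.955 ≈ 91.3 µg/L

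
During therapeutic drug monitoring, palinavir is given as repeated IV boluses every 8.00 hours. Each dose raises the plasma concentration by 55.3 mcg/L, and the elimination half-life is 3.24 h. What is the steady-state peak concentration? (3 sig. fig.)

k = ln 2 / 3.24 = 0.2139 h⁻¹
Fraction remaining after one interval: e^(−kτ) = e^(−0.2139 × 8.00) = 0.1806
R = 1 / (1 − 0.1806) = 1.220
Css,max = 55.3 × 1.220 ≈ 67.5 mcg/L

67.5 mcg/L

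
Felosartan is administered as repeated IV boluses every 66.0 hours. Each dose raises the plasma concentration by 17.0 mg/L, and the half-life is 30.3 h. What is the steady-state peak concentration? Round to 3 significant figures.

k = ln 2 / 30.3 = 0.02288 h⁻¹
Fraction remaining after one interval: e^(−kτ) = e^(−0.02288 × 66.0) = 0.2209
R = 1 / (1 − 0.2209) = 1.284
Css,max = 17.0 × 1.284 ≈ 21.8 mg/L

21.8 mg/L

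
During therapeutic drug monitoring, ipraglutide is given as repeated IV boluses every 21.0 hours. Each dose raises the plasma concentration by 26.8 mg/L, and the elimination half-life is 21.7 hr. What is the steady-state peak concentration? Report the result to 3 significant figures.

k = ln 2 / 21.7 = 0.03194 hr⁻¹
Fraction remaining after one interval: e^(−kτ) = e^(−0.03194 × 21.0) = 0.5113
R = 1 / (1 − 0.5113) = 2.046
Css,max = 26.8 × 2.046 ≈ 54.8 mg/L

54.8 mg/L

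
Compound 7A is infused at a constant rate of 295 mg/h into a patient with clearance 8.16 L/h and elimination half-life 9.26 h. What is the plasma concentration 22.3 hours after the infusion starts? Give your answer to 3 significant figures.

Css = rate / CL = 295 / 8.16 = 36.15 µg/mL
k = ln 2 / 9.26 = 0.07485 h⁻¹
C(t) = Css (1 − e^(−kt)) = 36.15 × (1 − e^(−1.669)) = 36.15 × 0.8116 ≈ 29.3 µg/mL

29.3 µg/mL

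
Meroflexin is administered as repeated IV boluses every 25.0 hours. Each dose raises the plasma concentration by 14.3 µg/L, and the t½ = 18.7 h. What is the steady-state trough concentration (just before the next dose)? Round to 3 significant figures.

9.37 µg/L

k = ln 2 / 18.7 = 0.03707 h⁻¹
Fraction remaining after one interval: e^(−kτ) = e^(−0.03707 × 25.0) = 0.3959
R = 1 / (1 − 0.3959) = 1.655
Css,max = 14.3 × 1.655 = 23.67 µg/L
Css,min = Css,max × e^(−kτ) = 23.67 × 0.3959 ≈ 9.37 µg/L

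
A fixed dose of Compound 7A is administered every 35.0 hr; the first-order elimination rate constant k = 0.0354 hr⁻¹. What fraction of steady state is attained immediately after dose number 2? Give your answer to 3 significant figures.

f_n = 1 − e^(−nkτ) = 1 − e^(−2 × 0.03540 × 35.0) = 1 − e^(−2.478) = 1 − 0.08391 ≈ 0.916

0.916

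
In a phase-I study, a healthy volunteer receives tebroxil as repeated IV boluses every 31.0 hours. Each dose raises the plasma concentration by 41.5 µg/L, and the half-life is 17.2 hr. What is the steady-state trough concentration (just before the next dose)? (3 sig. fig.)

k = ln 2 / 17.2 = 0.04030 hr⁻¹
Fraction remaining after one interval: e^(−kτ) = e^(−0.04030 × 31.0) = 0.2867
R = 1 / (1 − 0.2867) = 1.402
Css,max = 41.5 × 1.402 = 58.18 µg/L
Css,min = Css,max × e^(−kτ) = 58.18 × 0.2867 ≈ 16.7 µg/L

16.7 µg/L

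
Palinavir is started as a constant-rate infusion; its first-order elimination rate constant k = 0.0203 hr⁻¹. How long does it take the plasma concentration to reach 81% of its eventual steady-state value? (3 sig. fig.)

f = 1 − e^(−kt)  ⇒  t = −ln(1 − f) / k
t = −ln(1 − 0.81) / 0.02030 = 1.661 / 0.02030 ≈ 81.8 hours

81.8 hours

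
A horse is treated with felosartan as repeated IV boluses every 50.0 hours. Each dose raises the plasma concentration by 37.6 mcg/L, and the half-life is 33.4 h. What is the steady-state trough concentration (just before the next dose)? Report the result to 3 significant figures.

20.6 mcg/L

k = ln 2 / 33.4 = 0.02075 h⁻¹
Fraction remaining after one interval: e^(−kτ) = e^(−0.02075 × 50.0) = 0.3543
R = 1 / (1 − 0.3543) = 1.549
Css,max = 37.6 × 1.549 = 58.23 mcg/L
Css,min = Css,max × e^(−kτ) = 58.23 × 0.3543 ≈ 20.6 mcg/L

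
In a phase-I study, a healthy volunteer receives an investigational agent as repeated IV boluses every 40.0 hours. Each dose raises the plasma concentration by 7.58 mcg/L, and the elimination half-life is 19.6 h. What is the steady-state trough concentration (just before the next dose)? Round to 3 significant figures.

k = ln 2 / 19.6 = 0.03536 h⁻¹
Fraction remaining after one interval: e^(−kτ) = e^(−0.03536 × 40.0) = 0.2430
R = 1 / (1 − 0.2430) = 1.321
Css,max = 7.58 × 1.321 = 10.01 mcg/L
Css,min = Css,max × e^(−kτ) = 10.01 × 0.2430 ≈ 2.43 mcg/L

2.43 mcg/L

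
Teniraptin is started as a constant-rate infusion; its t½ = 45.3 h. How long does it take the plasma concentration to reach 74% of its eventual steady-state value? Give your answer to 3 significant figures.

k = ln 2 / 45.3 = 0.01530 h⁻¹
f = 1 − e^(−kt)  ⇒  t = −ln(1 − f) / k
t = −ln(1 − 0.74) / 0.01530 = 1.347 / 0.01530 ≈ 88.0 hours

88.0 hours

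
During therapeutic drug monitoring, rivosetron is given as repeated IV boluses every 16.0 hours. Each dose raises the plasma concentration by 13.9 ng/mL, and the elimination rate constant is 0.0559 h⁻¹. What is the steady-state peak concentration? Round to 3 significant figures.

23.5 ng/mL

Fraction remaining after one interval: e^(−kτ) = e^(−0.05590 × 16.0) = 0.4089
R = 1 / (1 − 0.4089) = 1.692
Css,max = 13.9 × 1.692 ≈ 23.5 ng/mL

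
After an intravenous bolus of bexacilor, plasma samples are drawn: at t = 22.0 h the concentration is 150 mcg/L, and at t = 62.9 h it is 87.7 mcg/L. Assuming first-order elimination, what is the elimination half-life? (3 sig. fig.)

52.8 hours

k = ln(C₁/C₂) / (t₂ − t₁) = ln(150/87.7) / (62.9 − 22.0)
  = 0.5367 / 40.90 = 0.01312 h⁻¹
t½ = ln 2 / k = ln 2 / 0.01312 ≈ 52.8 hours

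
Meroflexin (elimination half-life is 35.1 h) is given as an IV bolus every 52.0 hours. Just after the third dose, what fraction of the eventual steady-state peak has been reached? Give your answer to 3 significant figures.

k = ln 2 / 35.1 = 0.01975 h⁻¹
f_n = 1 − e^(−nkτ) = 1 − e^(−3 × 0.01975 × 52.0) = 1 − e^(−3.081) = 1 − 0.04593 ≈ 0.954

0.954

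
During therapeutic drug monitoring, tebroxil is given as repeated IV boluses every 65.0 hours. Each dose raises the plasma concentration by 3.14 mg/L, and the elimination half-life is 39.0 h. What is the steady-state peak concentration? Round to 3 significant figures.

4.58 mg/L

k = ln 2 / 39.0 = 0.01777 h⁻¹
Fraction remaining after one interval: e^(−kτ) = e^(−0.01777 × 65.0) = 0.3150
R = 1 / (1 − 0.3150) = 1.460
Css,max = 3.14 × 1.460 ≈ 4.58 mg/L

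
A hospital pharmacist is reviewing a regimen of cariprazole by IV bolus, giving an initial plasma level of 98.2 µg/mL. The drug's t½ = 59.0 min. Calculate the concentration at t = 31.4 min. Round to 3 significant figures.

k = ln 2 / 59.0 = 0.01175 min⁻¹
31.4 min is 0.5322 half-lives, so C = 98.2 × (1/2)^0.5322 = 98.2 × 0.6915 ≈ 67.9 µg/mL

67.9 µg/mL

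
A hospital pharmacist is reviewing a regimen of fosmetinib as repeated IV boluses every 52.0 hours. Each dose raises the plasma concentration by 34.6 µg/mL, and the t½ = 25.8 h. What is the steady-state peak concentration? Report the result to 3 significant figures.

46.0 µg/mL

k = ln 2 / 25.8 = 0.02687 h⁻¹
Fraction remaining after one interval: e^(−kτ) = e^(−0.02687 × 52.0) = 0.2473
R = 1 / (1 − 0.2473) = 1.329
Css,max = 34.6 × 1.329 ≈ 46.0 µg/mL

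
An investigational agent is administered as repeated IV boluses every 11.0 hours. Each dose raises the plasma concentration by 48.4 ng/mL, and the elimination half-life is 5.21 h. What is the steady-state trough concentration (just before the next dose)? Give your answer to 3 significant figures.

14.6 ng/mL

k = ln 2 / 5.21 = 0.1330 h⁻¹
Fraction remaining after one interval: e^(−kτ) = e^(−0.1330 × 11.0) = 0.2314
R = 1 / (1 − 0.2314) = 1.301
Css,max = 48.4 × 1.301 = 62.97 ng/mL
Css,min = Css,max × e^(−kτ) = 62.97 × 0.2314 ≈ 14.6 ng/mL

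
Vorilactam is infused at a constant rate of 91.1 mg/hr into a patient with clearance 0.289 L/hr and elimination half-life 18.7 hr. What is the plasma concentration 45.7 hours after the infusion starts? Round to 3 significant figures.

Css = rate / CL = 91.1 / 0.289 = 315.2 µg/mL
k = ln 2 / 18.7 = 0.03707 hr⁻¹
C(t) = Css (1 − e^(−kt)) = 315.2 × (1 − e^(−1.694)) = 315.2 × 0.8162 ≈ 257 µg/mL

257 µg/mL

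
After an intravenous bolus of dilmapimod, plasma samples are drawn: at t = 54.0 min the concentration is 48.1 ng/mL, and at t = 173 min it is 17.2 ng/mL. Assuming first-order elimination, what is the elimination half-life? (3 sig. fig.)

k = ln(C₁/C₂) / (t₂ − t₁) = ln(48.1/17.2) / (173 − 54.0)
  = 1.028 / 119.0 = 0.008642 min⁻¹
t½ = ln 2 / k = ln 2 / 0.008642 ≈ 80.2 minutes

80.2 minutes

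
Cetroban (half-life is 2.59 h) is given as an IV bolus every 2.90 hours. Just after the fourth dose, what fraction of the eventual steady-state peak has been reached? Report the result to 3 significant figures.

k = ln 2 / 2.59 = 0.2676 h⁻¹
f_n = 1 − e^(−nkτ) = 1 − e^(−4 × 0.2676 × 2.90) = 1 − e^(−3.104) = 1 − 0.04485 ≈ 0.955

0.955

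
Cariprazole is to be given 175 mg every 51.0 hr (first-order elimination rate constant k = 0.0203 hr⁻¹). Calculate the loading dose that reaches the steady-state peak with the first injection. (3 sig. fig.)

Accumulation ratio R = 1 / (1 − e^(−kτ)) = 1 / (1 − e^(−0.02030×51.0)) = 1 / (1 − 0.3551) = 1.551
Loading dose = maintenance dose × R = 175 × 1.551 ≈ 271 mg

271 mg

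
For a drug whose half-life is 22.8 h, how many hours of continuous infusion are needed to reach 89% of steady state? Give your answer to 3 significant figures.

72.6 hours

k = ln 2 / 22.8 = 0.03040 h⁻¹
f = 1 − e^(−kt)  ⇒  t = −ln(1 − f) / k
t = −ln(1 − 0.89) / 0.03040 = 2.207 / 0.03040 ≈ 72.6 hours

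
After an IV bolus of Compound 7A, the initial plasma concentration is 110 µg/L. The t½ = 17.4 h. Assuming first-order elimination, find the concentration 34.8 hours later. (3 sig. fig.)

k = ln 2 / 17.4 = 0.03984 h⁻¹
34.8 h is 2.000 half-lives, so C = 110 × (1/2)^2.000 = 110 × 0.2500 ≈ 27.5 µg/L

27.5 µg/L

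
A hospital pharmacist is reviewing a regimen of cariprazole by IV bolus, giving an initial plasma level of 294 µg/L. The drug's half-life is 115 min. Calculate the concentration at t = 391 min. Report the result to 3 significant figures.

k = ln 2 / 115 = 0.006027 min⁻¹
391 min is 3.400 half-lives, so C = 294 × (1/2)^3.400 = 294 × 0.09473 ≈ 27.9 µg/L

27.9 µg/L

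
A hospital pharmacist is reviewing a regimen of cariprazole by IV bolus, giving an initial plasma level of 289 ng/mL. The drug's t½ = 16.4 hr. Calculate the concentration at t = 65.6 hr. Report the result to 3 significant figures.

18.1 ng/mL

k = ln 2 / 16.4 = 0.04227 hr⁻¹
C(t) = C₀ e^(−kt) = 289 × e^(−0.04227 × 65.6) = 289 × e^(−2.773) = 289 × 0.06250 ≈ 18.1 ng/mL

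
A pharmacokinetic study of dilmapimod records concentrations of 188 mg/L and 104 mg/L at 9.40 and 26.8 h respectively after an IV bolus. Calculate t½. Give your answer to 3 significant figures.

k = ln(C₁/C₂) / (t₂ − t₁) = ln(188/104) / (26.8 − 9.40)
  = 0.5921 / 17.40 = 0.03403 h⁻¹
t½ = ln 2 / k = ln 2 / 0.03403 ≈ 20.4 hours

20.4 hours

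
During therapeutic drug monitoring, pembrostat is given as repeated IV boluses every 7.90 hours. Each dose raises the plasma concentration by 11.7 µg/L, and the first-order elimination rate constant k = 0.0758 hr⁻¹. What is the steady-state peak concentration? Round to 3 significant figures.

26.0 µg/L

Fraction remaining after one interval: e^(−kτ) = e^(−0.07580 × 7.90) = 0.5495
R = 1 / (1 − 0.5495) = 2.220
Css,max = 11.7 × 2.220 ≈ 26.0 µg/L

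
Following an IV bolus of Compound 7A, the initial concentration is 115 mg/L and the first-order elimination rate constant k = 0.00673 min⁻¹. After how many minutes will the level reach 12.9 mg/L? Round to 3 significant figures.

C(t) = C₀ e^(−kt)  ⇒  t = ln(C₀/C) / k
t = ln(115/12.9) / 0.006730 = 2.188 / 0.006730 ≈ 325 minutes

325 minutes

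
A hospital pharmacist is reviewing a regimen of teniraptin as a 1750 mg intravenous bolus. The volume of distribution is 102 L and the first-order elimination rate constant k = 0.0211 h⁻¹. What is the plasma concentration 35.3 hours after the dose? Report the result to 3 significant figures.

8.15 µg/mL

C₀ = dose / V = 1750 / 102 = 17.16 µg/mL
C(t) = C₀ e^(−kt) = 17.16 × e^(−0.02110 × 35.3) = 17.16 × e^(−0.7448) = 17.16 × 0.4748 ≈ 8.15 µg/mL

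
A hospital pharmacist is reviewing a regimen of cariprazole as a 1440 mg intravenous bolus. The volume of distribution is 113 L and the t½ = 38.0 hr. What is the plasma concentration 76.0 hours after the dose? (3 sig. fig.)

C₀ = dose / V = 1440 / 113 = 12.74 µg/mL
k = ln 2 / 38.0 = 0.01824 hr⁻¹
C(t) = C₀ e^(−kt) = 12.74 × e^(−0.01824 × 76.0) = 12.74 × e^(−1.386) = 12.74 × 0.2500 ≈ 3.19 µg/mL

3.19 µg/mL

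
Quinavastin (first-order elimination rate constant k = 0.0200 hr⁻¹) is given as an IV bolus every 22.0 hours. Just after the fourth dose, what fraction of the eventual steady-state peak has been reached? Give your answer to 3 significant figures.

f_n = 1 − e^(−nkτ) = 1 − e^(−4 × 0.02000 × 22.0) = 1 − e^(−1.760) = 1 − 0.1720 ≈ 0.828

0.828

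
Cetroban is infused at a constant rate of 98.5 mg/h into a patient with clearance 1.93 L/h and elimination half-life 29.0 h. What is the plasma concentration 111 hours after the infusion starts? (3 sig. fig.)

47.4 µg/mL

Css = rate / CL = 98.5 / 1.93 = 51.04 µg/mL
k = ln 2 / 29.0 = 0.02390 h⁻¹
C(t) = Css (1 − e^(−kt)) = 51.04 × (1 − e^(−2.653)) = 51.04 × 0.9296 ≈ 47.4 µg/mL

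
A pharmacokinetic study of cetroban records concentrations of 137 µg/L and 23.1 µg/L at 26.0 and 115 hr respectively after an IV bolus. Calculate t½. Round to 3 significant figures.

k = ln(C₁/C₂) / (t₂ − t₁) = ln(137/23.1) / (115 − 26.0)
  = 1.780 / 89.00 = 0.02000 hr⁻¹
t½ = ln 2 / k = ln 2 / 0.02000 ≈ 34.7 hours

34.7 hours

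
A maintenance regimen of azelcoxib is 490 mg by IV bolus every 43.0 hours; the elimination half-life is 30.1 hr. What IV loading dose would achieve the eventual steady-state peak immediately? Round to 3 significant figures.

780 mg

k = ln 2 / 30.1 = 0.02303 hr⁻¹
Accumulation ratio R = 1 / (1 − e^(−kτ)) = 1 / (1 − e^(−0.02303×43.0)) = 1 / (1 − 0.3715) = 1.591
Loading dose = maintenance dose × R = 490 × 1.591 ≈ 780 mg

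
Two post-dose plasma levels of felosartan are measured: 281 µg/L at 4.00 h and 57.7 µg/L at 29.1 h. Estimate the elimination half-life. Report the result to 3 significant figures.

11.0 hours

k = ln(C₁/C₂) / (t₂ − t₁) = ln(281/57.7) / (29.1 − 4.00)
  = 1.583 / 25.10 = 0.06307 h⁻¹
t½ = ln 2 / k = ln 2 / 0.06307 ≈ 11.0 hours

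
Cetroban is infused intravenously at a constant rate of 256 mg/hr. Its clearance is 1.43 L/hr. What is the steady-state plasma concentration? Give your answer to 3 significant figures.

179 mg/L

Css = infusion rate / CL = 256 / 1.43 ≈ 179 mg/L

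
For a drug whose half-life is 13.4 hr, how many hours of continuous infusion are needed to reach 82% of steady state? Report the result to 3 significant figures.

k = ln 2 / 13.4 = 0.05173 hr⁻¹
f = 1 − e^(−kt)  ⇒  t = −ln(1 − f) / k
t = −ln(1 − 0.82) / 0.05173 = 1.715 / 0.05173 ≈ 33.2 hours

33.2 hours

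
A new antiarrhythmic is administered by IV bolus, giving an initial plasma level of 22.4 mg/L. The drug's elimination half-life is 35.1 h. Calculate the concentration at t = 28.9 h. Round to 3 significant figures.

12.7 mg/L

k = ln 2 / 35.1 = 0.01975 h⁻¹
28.9 h is 0.8234 half-lives, so C = 22.4 × (1/2)^0.8234 = 22.4 × 0.5651 ≈ 12.7 mg/L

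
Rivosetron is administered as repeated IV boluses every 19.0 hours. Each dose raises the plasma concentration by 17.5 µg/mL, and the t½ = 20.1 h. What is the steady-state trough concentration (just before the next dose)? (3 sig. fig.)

k = ln 2 / 20.1 = 0.03448 h⁻¹
Fraction remaining after one interval: e^(−kτ) = e^(−0.03448 × 19.0) = 0.5193
R = 1 / (1 − 0.5193) = 2.080
Css,max = 17.5 × 2.080 = 36.41 µg/mL
Css,min = Css,max × e^(−kτ) = 36.41 × 0.5193 ≈ 18.9 µg/mL

18.9 µg/mL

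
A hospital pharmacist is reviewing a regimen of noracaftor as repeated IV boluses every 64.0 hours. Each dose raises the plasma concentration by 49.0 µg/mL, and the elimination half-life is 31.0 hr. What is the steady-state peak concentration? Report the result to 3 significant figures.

64.4 µg/mL

k = ln 2 / 31.0 = 0.02236 hr⁻¹
Fraction remaining after one interval: e^(−kτ) = e^(−0.02236 × 64.0) = 0.2391
R = 1 / (1 − 0.2391) = 1.314
Css,max = 49.0 × 1.314 ≈ 64.4 µg/mL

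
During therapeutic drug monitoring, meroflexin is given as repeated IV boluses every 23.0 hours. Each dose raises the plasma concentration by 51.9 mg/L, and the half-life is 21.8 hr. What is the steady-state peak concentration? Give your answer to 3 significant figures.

k = ln 2 / 21.8 = 0.03180 hr⁻¹
Fraction remaining after one interval: e^(−kτ) = e^(−0.03180 × 23.0) = 0.4813
R = 1 / (1 − 0.4813) = 1.928
Css,max = 51.9 × 1.928 ≈ 100 mg/L

100 mg/L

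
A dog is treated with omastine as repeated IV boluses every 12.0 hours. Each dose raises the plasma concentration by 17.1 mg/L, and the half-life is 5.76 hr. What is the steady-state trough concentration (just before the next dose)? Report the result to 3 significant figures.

5.28 mg/L

k = ln 2 / 5.76 = 0.1203 hr⁻¹
Fraction remaining after one interval: e^(−kτ) = e^(−0.1203 × 12.0) = 0.2360
R = 1 / (1 − 0.2360) = 1.309
Css,max = 17.1 × 1.309 = 22.38 mg/L
Css,min = Css,max × e^(−kτ) = 22.38 × 0.2360 ≈ 5.28 mg/L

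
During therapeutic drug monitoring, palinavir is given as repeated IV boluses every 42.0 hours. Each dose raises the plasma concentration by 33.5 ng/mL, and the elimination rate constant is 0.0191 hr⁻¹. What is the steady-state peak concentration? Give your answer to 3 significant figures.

Fraction remaining after one interval: e^(−kτ) = e^(−0.01910 × 42.0) = 0.4483
R = 1 / (1 − 0.4483) = 1.813
Css,max = 33.5 × 1.813 ≈ 60.7 ng/mL

60.7 ng/mL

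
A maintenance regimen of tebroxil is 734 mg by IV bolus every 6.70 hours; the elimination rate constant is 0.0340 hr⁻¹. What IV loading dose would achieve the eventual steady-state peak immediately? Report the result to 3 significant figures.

3600 mg

Accumulation ratio R = 1 / (1 − e^(−kτ)) = 1 / (1 − e^(−0.03400×6.70)) = 1 / (1 − 0.7963) = 4.909
Loading dose = maintenance dose × R = 734 × 4.909 ≈ 3600 mg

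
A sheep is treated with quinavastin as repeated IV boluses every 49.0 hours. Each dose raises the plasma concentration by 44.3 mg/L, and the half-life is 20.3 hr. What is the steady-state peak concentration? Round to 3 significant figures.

54.5 mg/L

k = ln 2 / 20.3 = 0.03415 hr⁻¹
Fraction remaining after one interval: e^(−kτ) = e^(−0.03415 × 49.0) = 0.1877
R = 1 / (1 − 0.1877) = 1.231
Css,max = 44.3 × 1.231 ≈ 54.5 mg/L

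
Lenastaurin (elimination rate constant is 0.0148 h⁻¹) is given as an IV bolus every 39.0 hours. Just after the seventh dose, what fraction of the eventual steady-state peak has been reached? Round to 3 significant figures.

f_n = 1 − e^(−nkτ) = 1 − e^(−7 × 0.01480 × 39.0) = 1 − e^(−4.040) = 1 − 0.01759 ≈ 0.982

0.982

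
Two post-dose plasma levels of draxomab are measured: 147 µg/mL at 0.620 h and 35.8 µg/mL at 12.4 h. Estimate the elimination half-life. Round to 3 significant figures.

k = ln(C₁/C₂) / (t₂ − t₁) = ln(147/35.8) / (12.4 − 0.620)
  = 1.412 / 11.78 = 0.1199 h⁻¹
t½ = ln 2 / k = ln 2 / 0.1199 ≈ 5.78 hours

5.78 hours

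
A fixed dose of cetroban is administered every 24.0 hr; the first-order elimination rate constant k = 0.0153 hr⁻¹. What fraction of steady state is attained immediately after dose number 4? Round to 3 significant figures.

0.770

f_n = 1 − e^(−nkτ) = 1 − e^(−4 × 0.01530 × 24.0) = 1 − e^(−1.469) = 1 − 0.2302 ≈ 0.770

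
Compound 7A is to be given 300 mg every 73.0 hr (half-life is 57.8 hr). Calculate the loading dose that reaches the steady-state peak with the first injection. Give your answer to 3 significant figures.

k = ln 2 / 57.8 = 0.01199 hr⁻¹
Accumulation ratio R = 1 / (1 − e^(−kτ)) = 1 / (1 − e^(−0.01199×73.0)) = 1 / (1 − 0.4167) = 1.714
Loading dose = maintenance dose × R = 300 × 1.714 ≈ 514 mg

514 mg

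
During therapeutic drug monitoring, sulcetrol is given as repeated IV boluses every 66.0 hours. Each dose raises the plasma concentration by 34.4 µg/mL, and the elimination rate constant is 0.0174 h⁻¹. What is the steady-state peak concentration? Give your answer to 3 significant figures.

Fraction remaining after one interval: e^(−kτ) = e^(−0.01740 × 66.0) = 0.3171
R = 1 / (1 − 0.3171) = 1.464
Css,max = 34.4 × 1.464 ≈ 50.4 µg/mL

50.4 µg/mL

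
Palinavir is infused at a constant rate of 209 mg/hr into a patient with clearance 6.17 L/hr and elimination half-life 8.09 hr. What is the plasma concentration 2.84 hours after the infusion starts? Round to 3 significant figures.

7.32 mg/L

Css = rate / CL = 209 / 6.17 = 33.87 mg/L
k = ln 2 / 8.09 = 0.08568 hr⁻¹
C(t) = Css (1 − e^(−kt)) = 33.87 × (1 − e^(−0.2433)) = 33.87 × 0.2160 ≈ 7.32 mg/L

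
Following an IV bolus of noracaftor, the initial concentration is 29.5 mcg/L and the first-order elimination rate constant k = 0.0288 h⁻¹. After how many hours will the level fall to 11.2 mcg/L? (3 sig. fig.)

33.6 hours

C(t) = C₀ e^(−kt)  ⇒  t = ln(C₀/C) / k
t = ln(29.5/11.2) / 0.02880 = 0.9685 / 0.02880 ≈ 33.6 hours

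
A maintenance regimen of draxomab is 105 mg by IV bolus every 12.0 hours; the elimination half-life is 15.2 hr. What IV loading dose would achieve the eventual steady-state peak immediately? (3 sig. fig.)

k = ln 2 / 15.2 = 0.04560 hr⁻¹
Accumulation ratio R = 1 / (1 − e^(−kτ)) = 1 / (1 − e^(−0.04560×12.0)) = 1 / (1 − 0.5786) = 2.373
Loading dose = maintenance dose × R = 105 × 2.373 ≈ 249 mg

249 mg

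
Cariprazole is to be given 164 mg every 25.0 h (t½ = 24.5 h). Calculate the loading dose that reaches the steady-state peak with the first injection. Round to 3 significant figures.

k = ln 2 / 24.5 = 0.02829 h⁻¹
Accumulation ratio R = 1 / (1 − e^(−kτ)) = 1 / (1 − e^(−0.02829×25.0)) = 1 / (1 − 0.4930) = 1.972
Loading dose = maintenance dose × R = 164 × 1.972 ≈ 323 mg

323 mg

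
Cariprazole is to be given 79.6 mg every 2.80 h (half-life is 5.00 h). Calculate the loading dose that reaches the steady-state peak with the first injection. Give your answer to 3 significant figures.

k = ln 2 / 5.00 = 0.1386 h⁻¹
Accumulation ratio R = 1 / (1 − e^(−kτ)) = 1 / (1 − e^(−0.1386×2.80)) = 1 / (1 − 0.6783) = 3.109
Loading dose = maintenance dose × R = 79.6 × 3.109 ≈ 247 mg

247 mg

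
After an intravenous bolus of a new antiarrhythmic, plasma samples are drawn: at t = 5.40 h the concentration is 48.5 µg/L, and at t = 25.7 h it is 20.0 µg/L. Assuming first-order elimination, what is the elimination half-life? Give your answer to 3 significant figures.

k = ln(C₁/C₂) / (t₂ − t₁) = ln(48.5/20.0) / (25.7 − 5.40)
  = 0.8858 / 20.30 = 0.04364 h⁻¹
t½ = ln 2 / k = ln 2 / 0.04364 ≈ 15.9 hours

15.9 hours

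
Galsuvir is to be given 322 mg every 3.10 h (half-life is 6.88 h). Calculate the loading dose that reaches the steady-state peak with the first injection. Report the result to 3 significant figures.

1200 mg

k = ln 2 / 6.88 = 0.1007 h⁻¹
Accumulation ratio R = 1 / (1 − e^(−kτ)) = 1 / (1 − e^(−0.1007×3.10)) = 1 / (1 − 0.7317) = 3.728
Loading dose = maintenance dose × R = 322 × 3.728 ≈ 1200 mg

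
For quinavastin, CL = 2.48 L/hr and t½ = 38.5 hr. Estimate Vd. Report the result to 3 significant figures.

k = ln 2 / t½ = ln 2 / 38.5 = 0.01800 hr⁻¹
V = CL / k = 2.48 / 0.01800 ≈ 138 L

138 L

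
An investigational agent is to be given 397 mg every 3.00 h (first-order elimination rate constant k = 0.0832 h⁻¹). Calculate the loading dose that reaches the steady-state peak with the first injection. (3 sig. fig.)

Accumulation ratio R = 1 / (1 − e^(−kτ)) = 1 / (1 − e^(−0.08320×3.00)) = 1 / (1 − 0.7791) = 4.527
Loading dose = maintenance dose × R = 397 × 4.527 ≈ 1800 mg

1800 mg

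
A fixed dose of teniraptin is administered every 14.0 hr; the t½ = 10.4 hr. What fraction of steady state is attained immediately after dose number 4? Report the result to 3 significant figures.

0.976

k = ln 2 / 10.4 = 0.06665 hr⁻¹
f_n = 1 − e^(−nkτ) = 1 − e^(−4 × 0.06665 × 14.0) = 1 − e^(−3.732) = 1 − 0.02394 ≈ 0.976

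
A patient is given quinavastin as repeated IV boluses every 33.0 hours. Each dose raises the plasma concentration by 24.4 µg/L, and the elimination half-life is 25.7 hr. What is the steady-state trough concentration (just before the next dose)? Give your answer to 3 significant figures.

k = ln 2 / 25.7 = 0.02697 hr⁻¹
Fraction remaining after one interval: e^(−kτ) = e^(−0.02697 × 33.0) = 0.4106
R = 1 / (1 − 0.4106) = 1.697
Css,max = 24.4 × 1.697 = 41.40 µg/L
Css,min = Css,max × e^(−kτ) = 41.40 × 0.4106 ≈ 17.0 µg/L

17.0 µg/L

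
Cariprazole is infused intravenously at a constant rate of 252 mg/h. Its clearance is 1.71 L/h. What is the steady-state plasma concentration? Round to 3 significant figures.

Css = infusion rate / CL = 252 / 1.71 ≈ 147 µg/mL

147 µg/mL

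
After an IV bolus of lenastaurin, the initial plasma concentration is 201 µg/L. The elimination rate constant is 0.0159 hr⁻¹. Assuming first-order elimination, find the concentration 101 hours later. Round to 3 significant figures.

C(t) = C₀ e^(−kt) = 201 × e^(−0.01590 × 101) = 201 × e^(−1.606) = 201 × 0.2007 ≈ 40.3 µg/L

40.3 µg/L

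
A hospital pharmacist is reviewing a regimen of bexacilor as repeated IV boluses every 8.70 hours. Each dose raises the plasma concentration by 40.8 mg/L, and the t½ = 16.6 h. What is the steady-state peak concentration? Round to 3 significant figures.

k = ln 2 / 16.6 = 0.04176 h⁻¹
Fraction remaining after one interval: e^(−kτ) = e^(−0.04176 × 8.70) = 0.6954
R = 1 / (1 − 0.6954) = 3.283
Css,max = 40.8 × 3.283 ≈ 134 mg/L

134 mg/L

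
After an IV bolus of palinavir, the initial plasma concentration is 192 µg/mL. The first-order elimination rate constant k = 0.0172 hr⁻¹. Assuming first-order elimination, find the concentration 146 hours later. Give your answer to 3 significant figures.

15.6 µg/mL

C(t) = C₀ e^(−kt) = 192 × e^(−0.01720 × 146) = 192 × e^(−2.511) = 192 × 0.08117 ≈ 15.6 µg/mL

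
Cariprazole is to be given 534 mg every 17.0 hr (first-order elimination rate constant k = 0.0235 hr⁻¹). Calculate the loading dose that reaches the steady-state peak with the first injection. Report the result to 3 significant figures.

1620 mg

Accumulation ratio R = 1 / (1 − e^(−kτ)) = 1 / (1 − e^(−0.02350×17.0)) = 1 / (1 − 0.6707) = 3.036
Loading dose = maintenance dose × R = 534 × 3.036 ≈ 1620 mg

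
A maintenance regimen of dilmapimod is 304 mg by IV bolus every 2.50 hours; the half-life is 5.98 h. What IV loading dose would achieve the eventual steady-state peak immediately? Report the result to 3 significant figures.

1210 mg

k = ln 2 / 5.98 = 0.1159 h⁻¹
Accumulation ratio R = 1 / (1 − e^(−kτ)) = 1 / (1 − e^(−0.1159×2.50)) = 1 / (1 − 0.7484) = 3.975
Loading dose = maintenance dose × R = 304 × 3.975 ≈ 1210 mg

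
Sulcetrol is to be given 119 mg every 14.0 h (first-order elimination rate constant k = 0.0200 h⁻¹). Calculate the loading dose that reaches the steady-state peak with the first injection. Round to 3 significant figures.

Accumulation ratio R = 1 / (1 − e^(−kτ)) = 1 / (1 − e^(−0.02000×14.0)) = 1 / (1 − 0.7558) = 4.095
Loading dose = maintenance dose × R = 119 × 4.095 ≈ 487 mg

487 mg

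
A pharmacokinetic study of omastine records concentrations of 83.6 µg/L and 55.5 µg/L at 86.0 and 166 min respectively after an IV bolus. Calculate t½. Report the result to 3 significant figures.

k = ln(C₁/C₂) / (t₂ − t₁) = ln(83.6/55.5) / (166 − 86.0)
  = 0.4097 / 80.00 = 0.005121 min⁻¹
t½ = ln 2 / k = ln 2 / 0.005121 ≈ 135 minutes

135 minutes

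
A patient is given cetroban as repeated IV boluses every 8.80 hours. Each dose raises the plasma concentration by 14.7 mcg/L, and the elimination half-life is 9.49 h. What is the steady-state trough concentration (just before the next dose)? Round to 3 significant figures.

k = ln 2 / 9.49 = 0.07304 h⁻¹
Fraction remaining after one interval: e^(−kτ) = e^(−0.07304 × 8.80) = 0.5258
R = 1 / (1 − 0.5258) = 2.109
Css,max = 14.7 × 2.109 = 31.00 mcg/L
Css,min = Css,max × e^(−kτ) = 31.00 × 0.5258 ≈ 16.3 mcg/L

16.3 mcg/L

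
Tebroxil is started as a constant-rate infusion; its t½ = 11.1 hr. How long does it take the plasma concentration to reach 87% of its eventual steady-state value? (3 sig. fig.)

32.7 hours

k = ln 2 / 11.1 = 0.06245 hr⁻¹
f = 1 − e^(−kt)  ⇒  t = −ln(1 − f) / k
t = −ln(1 − 0.87) / 0.06245 = 2.040 / 0.06245 ≈ 32.7 hours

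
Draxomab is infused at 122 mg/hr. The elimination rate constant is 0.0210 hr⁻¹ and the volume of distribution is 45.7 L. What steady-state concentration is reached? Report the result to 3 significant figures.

127 µg/mL

CL = k · V = 0.0210 × 45.7 = 0.9597 L/hr
Css = rate / CL = 122 / 0.9597 ≈ 127 µg/mL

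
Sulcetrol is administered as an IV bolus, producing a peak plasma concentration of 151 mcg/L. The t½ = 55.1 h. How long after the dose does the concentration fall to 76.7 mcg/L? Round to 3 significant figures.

53.8 hours

k = ln 2 / 55.1 = 0.01258 h⁻¹
C(t) = C₀ e^(−kt)  ⇒  t = ln(C₀/C) / k
t = ln(151/76.7) / 0.01258 = 0.6774 / 0.01258 ≈ 53.8 hours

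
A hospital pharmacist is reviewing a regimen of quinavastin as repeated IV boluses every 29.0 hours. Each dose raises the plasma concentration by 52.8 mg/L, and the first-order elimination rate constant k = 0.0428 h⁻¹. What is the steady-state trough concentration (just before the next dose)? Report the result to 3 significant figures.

21.5 mg/L

Fraction remaining after one interval: e^(−kτ) = e^(−0.04280 × 29.0) = 0.2890
R = 1 / (1 − 0.2890) = 1.407
Css,max = 52.8 × 1.407 = 74.27 mg/L
Css,min = Css,max × e^(−kτ) = 74.27 × 0.2890 ≈ 21.5 mg/L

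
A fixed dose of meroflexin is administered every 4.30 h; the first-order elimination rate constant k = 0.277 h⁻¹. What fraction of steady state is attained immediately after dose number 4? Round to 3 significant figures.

f_n = 1 − e^(−nkτ) = 1 − e^(−4 × 0.2770 × 4.30) = 1 − e^(−4.764) = 1 − 0.008528 ≈ 0.991

0.991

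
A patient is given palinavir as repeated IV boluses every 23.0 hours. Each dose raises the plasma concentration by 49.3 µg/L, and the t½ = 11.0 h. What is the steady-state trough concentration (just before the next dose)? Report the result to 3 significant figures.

15.1 µg/L

k = ln 2 / 11.0 = 0.06301 h⁻¹
Fraction remaining after one interval: e^(−kτ) = e^(−0.06301 × 23.0) = 0.2347
R = 1 / (1 − 0.2347) = 1.307
Css,max = 49.3 × 1.307 = 64.42 µg/L
Css,min = Css,max × e^(−kτ) = 64.42 × 0.2347 ≈ 15.1 µg/L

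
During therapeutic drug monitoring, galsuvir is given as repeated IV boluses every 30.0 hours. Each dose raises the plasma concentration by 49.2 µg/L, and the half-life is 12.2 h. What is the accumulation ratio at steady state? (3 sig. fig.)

k = ln 2 / 12.2 = 0.05682 h⁻¹
Fraction remaining after one interval: e^(−kτ) = e^(−0.05682 × 30.0) = 0.1819
R = 1 / (1 − 0.1819) = 1 / 0.8181 ≈ 1.22

1.22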